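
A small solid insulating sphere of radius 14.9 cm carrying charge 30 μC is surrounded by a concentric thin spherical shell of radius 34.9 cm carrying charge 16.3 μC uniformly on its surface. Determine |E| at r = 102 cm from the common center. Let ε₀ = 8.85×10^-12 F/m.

4.00×10^5 N/C

Use a concentric Gaussian sphere at r = 102 cm (r > 34.9 cm, enclosing both).
Q_enc = (30 μC) + (16.3 μC) = 4.63×10^-5 C.
Since E is radial and uniform over the Gaussian sphere, Φ = E·4πr² = Q_enc/ε₀.
E = |Q_enc|/(4πε₀r²) = (4.63e-5)/(4π·8.85×10^-12·(1.02)²) = 4.00e5 N/C.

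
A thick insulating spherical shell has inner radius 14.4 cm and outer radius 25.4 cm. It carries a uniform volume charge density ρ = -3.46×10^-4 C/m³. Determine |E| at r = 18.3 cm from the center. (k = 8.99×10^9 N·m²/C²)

|E| = 1.22×10^6 N/C

By spherical symmetry E is radial; choose a Gaussian sphere of radius r = 18.3 cm (within the shell material, 14.4 cm < r < 25.4 cm).
Enclosed charge is the volume from a to r: Q_enc = (4π/3)ρ(r³ − a³) = -4.554e-6 C.
Gauss's law: E·4πr² = Q_enc/ε₀.
E = k|Q_enc|/r² = (8.99×10^9)(4.554×10^-6)/(0.183)² = 1.22e6 N/C.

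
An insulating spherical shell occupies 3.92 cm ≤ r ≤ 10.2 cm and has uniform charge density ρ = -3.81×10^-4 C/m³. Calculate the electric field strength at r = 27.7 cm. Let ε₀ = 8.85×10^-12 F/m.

By spherical symmetry E is radial; choose a Gaussian sphere of radius r = 27.7 cm (r > 10.2 cm, enclosing the whole shell).
Q_enc = ρ·(4π/3)(b³ − a³) = (-3.81×10^-4)·(4π/3)·((0.102)³ − (0.0392)³) = -1.597×10^-6 C.
Gauss's law: E·4πr² = Q_enc/ε₀.
E = |Q_enc|/(4πε₀r²) = (1.597e-6)/(4π·8.85×10^-12·(0.277)²) = 1.87×10^5 N/C.

E = 1.87e5 V/m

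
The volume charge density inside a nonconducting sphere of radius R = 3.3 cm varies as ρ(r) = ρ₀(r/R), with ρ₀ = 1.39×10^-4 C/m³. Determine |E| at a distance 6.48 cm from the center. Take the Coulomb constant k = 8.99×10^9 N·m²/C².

Take a concentric spherical Gaussian surface of radius r = 6.48 cm (r > R, all charge enclosed).
Q_enc = 4π ∫₀^R ρ₀(r'/R)^1 r'² dr' = 4πρ₀R³/4 = 1.569×10^-8 C.
By Gauss's law, ∮E·dA = E·4πr² = Q_enc/ε₀.
E = k|Q_enc|/r² = (8.99×10^9)(1.569×10^-8)/(0.0648)² = 3.36×10^4 N/C.

E = 3.36e4 N/C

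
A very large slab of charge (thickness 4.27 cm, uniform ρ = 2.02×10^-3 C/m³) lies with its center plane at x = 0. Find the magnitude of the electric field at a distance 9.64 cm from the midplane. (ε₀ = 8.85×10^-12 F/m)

E ≈ 4.87×10^6 N/C

The point |x| = 9.64 cm lies outside the slab (half-thickness 0.02135 m). A symmetric pillbox spanning the full slab encloses Q_enc = ρ·d·A.
Flux = 2EA ⇒ E = |ρ|d/(2ε₀), independent of distance outside.
E = (2.02e-3)(0.0427)/(2·8.85×10^-12) = 4.87e6 N/C.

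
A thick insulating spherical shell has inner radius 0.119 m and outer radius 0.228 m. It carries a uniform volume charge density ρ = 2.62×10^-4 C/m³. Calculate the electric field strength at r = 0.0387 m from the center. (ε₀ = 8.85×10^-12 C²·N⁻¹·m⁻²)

|E| = 0 V/m

Take a concentric spherical Gaussian surface of radius r = 0.0387 m (r < 0.119 m, inside the empty cavity).
No charge is enclosed, so by Gauss's law E·4πr² = 0 ⇒ E = 0.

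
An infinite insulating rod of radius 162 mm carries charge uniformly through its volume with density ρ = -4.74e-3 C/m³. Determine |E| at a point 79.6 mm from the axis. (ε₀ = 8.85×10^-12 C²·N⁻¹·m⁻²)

Choose a coaxial cylinder of radius r = 79.6 mm (arbitrary length L) as the Gaussian surface (r < R).
Charge inside radius r per length L is ρ·πr²·L, so λ_enc = ρπr² = -9.435×10^-5 C/m.
Applying ∮E·dA = Q_enc/ε₀ with the end caps contributing no flux:
E = |λ_enc|/(2πε₀r) = (9.435e-5)/(2π·8.85×10^-12·0.0796) = 2.13×10^7 N/C.

|E| = 2.13×10^7 N/C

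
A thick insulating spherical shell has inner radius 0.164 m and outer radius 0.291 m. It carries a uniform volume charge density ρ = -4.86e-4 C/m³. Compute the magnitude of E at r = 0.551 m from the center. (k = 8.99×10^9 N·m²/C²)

Symmetry ⇒ E = E(r) r̂. Gaussian sphere of radius r = 0.551 m (r > 0.291 m, enclosing the whole shell).
Q_enc = ρ·(4π/3)(b³ − a³) = (-4.86×10^-4)·(4π/3)·((0.291)³ − (0.164)³) = -4.119×10^-5 C.
Gauss's law: E·4πr² = Q_enc/ε₀.
E = k|Q_enc|/r² = (8.99×10^9)(4.119×10^-5)/(0.551)² = 1.22×10^6 N/C.

1.22×10^6 N/C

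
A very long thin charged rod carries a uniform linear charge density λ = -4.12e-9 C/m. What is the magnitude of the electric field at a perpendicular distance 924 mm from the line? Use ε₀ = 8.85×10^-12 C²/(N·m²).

E = 80.2 V/m

Coaxial Gaussian cylinder, radius r = 924 mm, length L.
Q_enc = λL, so λ_enc = -4.12×10^-9 C/m.
Gauss's law: E·2πrL = λ_enc L/ε₀.
E = |λ_enc|/(2πε₀r) = (4.12×10^-9)/(2π·8.85×10^-12·0.924) = 80.2 N/C.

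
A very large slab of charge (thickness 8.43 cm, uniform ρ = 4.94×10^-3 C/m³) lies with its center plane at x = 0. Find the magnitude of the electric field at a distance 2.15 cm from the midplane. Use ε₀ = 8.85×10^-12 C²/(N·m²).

E = 1.20e7 N/C

By symmetry E is perpendicular to the slab. A Gaussian pillbox from −2.15 cm to +2.15 cm (face area A) lies entirely within the slab.
Q_enc = ρ·(2x)·A and flux = 2EA, so 2EA = 2ρxA/ε₀ ⇒ E = |ρ|x/ε₀.
E = (4.94e-3)(0.0215)/(8.85×10^-12) = 1.20e7 N/C.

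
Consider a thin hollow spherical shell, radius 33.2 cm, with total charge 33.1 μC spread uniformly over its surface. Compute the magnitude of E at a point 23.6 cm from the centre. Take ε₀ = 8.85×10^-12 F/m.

Symmetry ⇒ E = E(r) r̂. Gaussian sphere of radius r = 23.6 cm (inside the shell, r < 33.2 cm).
No charge lies within this surface, so Q_enc = 0 and Gauss's law gives E·4πr² = 0 ⇒ E = 0.

E = 0 (no enclosed charge)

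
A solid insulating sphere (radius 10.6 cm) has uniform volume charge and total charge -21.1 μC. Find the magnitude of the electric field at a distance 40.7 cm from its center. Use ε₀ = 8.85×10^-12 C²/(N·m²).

E ≈ 1.15e6 N/C

Symmetry ⇒ E = E(r) r̂. Gaussian sphere of radius r = 40.7 cm (r > R, so the entire charge is enclosed).
Q_enc = -21.1 μC = -2.11×10^-5 C.
Gauss's law: E·4πr² = Q_enc/ε₀.
E = |Q_enc|/(4πε₀r²) = (2.11×10^-5)/(4π·8.85×10^-12·(0.407)²) = 1.15×10^6 N/C.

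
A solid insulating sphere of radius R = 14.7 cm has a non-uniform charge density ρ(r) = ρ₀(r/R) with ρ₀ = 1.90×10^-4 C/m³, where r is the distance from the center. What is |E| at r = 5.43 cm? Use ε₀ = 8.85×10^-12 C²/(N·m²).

E = 1.08×10^5 N/C

Symmetry ⇒ E = E(r) r̂. Gaussian sphere of radius r = 5.43 cm (r < R).
Integrate the density: Q_enc = 4π ∫₀^r ρ₀(r'/R)^1 r'² dr' = 4πρ₀ r^4/(4·R) = 3.53e-8 C.
By Gauss's law, ∮E·dA = E·4πr² = Q_enc/ε₀.
E = |Q_enc|/(4πε₀r²) = (3.53×10^-8)/(4π·8.85×10^-12·(0.0543)²) = 1.08×10^5 N/C.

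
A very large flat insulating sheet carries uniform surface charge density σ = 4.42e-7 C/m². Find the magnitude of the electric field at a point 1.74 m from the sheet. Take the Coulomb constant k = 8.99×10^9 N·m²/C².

E ≈ 2.50×10^4 N/C

By planar symmetry E is perpendicular to the sheet and uniform; use a Gaussian pillbox with flat faces of area A on each side of the sheet.
Flux Φ = 2EA and Q_enc = σA, so 2EA = σA/ε₀ ⇒ E = |σ|/(2ε₀), independent of distance.
E = 2πk|σ| = 2π(8.99×10^9)(4.42×10^-7) = 2.50×10^4 N/C.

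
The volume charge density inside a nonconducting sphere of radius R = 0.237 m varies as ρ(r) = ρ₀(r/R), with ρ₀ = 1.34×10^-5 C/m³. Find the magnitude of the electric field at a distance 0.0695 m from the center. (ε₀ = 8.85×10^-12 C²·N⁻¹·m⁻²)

E = 7.71×10^3 N/C

By spherical symmetry E is radial; choose a Gaussian sphere of radius r = 0.0695 m (r < R).
Integrate the density: Q_enc = 4π ∫₀^r ρ₀(r'/R)^1 r'² dr' = 4πρ₀ r^4/(4·R) = 4.144×10^-9 C.
Applying ∮E·dA = Q_enc/ε₀ with Φ = E(4πr²):
E = |Q_enc|/(4πε₀r²) = (4.144×10^-9)/(4π·8.85×10^-12·(0.0695)²) = 7.71e3 N/C.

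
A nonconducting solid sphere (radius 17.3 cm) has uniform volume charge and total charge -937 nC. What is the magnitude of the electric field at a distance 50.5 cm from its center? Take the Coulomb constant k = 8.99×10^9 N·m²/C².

E = 3.30e4 V/m

Use a concentric Gaussian sphere at r = 50.5 cm (r > R, so the entire charge is enclosed).
Q_enc = -937 nC = -9.37×10^-7 C.
Gauss's law: E·4πr² = Q_enc/ε₀.
E = k|Q_enc|/r² = (8.99×10^9)(9.37×10^-7)/(0.505)² = 3.30×10^4 N/C.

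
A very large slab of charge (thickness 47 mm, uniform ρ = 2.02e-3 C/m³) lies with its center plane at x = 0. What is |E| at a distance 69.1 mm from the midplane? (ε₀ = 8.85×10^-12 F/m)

5.36e6 N/C

The point |x| = 69.1 mm lies outside the slab (half-thickness 0.0235 m). A symmetric pillbox spanning the full slab encloses Q_enc = ρ·d·A.
Flux = 2EA ⇒ E = |ρ|d/(2ε₀), independent of distance outside.
E = (2.02e-3)(0.047)/(2·8.85×10^-12) = 5.36×10^6 N/C.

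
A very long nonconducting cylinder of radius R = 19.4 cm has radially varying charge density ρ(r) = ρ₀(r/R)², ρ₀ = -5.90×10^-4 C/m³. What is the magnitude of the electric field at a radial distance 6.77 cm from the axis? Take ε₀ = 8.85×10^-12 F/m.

E ≈ 1.37×10^5 N/C

Take a coaxial cylindrical Gaussian surface of radius r = 6.77 cm and length L (r < R).
Integrating ρ over the cross-section to radius r: λ_enc = (2πρ₀/R²) ∫₀^r r'^3 dr' = 2πρ₀ r^4/(4·R²) = -5.173×10^-7 C/m.
By Gauss's law (flux through the curved wall only), E·2πrL = λ_enc L/ε₀.
E = |λ_enc|/(2πε₀r) = (5.173×10^-7)/(2π·8.85×10^-12·0.0677) = 1.37×10^5 N/C.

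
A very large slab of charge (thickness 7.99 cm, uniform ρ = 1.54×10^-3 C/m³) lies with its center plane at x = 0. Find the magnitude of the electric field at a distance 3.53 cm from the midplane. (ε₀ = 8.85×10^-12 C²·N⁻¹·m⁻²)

By symmetry E is perpendicular to the slab. A Gaussian pillbox from −3.53 cm to +3.53 cm (face area A) lies entirely within the slab.
Q_enc = ρ·(2x)·A and flux = 2EA, so 2EA = 2ρxA/ε₀ ⇒ E = |ρ|x/ε₀.
E = (1.54×10^-3)(0.0353)/(8.85×10^-12) = 6.14e6 N/C.

E = 6.14×10^6 N/C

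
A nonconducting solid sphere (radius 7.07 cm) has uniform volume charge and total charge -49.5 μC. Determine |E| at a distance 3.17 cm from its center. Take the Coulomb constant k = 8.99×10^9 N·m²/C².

|E| = 3.99e7 N/C

Use a concentric Gaussian sphere at r = 3.17 cm (r < R).
For a uniform sphere the enclosed fraction is (r/R)³, so Q_enc = (-49.5 μC)(0.0317/0.0707)³ = -4.462×10^-6 C.
Gauss's law: E·4πr² = Q_enc/ε₀.
E = k|Q_enc|/r² = (8.99×10^9)(4.462×10^-6)/(0.0317)² = 3.99e7 N/C.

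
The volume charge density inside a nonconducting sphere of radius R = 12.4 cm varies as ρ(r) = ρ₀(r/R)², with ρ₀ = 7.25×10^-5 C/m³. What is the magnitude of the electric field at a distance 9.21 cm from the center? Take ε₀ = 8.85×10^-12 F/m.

|E| ≈ 8.32e4 V/m

Use a concentric Gaussian sphere at r = 9.21 cm (r < R).
Integrate the density: Q_enc = 4π ∫₀^r ρ₀(r'/R)^2 r'² dr' = 4πρ₀ r^5/(5·R²) = 7.853×10^-8 C.
Applying ∮E·dA = Q_enc/ε₀ with Φ = E(4πr²):
E = |Q_enc|/(4πε₀r²) = (7.853e-8)/(4π·8.85×10^-12·(0.0921)²) = 8.32×10^4 N/C.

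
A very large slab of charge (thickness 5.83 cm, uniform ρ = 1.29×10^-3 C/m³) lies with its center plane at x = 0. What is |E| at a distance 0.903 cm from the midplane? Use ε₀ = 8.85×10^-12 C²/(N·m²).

By symmetry E is perpendicular to the slab. A Gaussian pillbox from −0.903 cm to +0.903 cm (face area A) lies entirely within the slab.
Q_enc = ρ·(2x)·A and flux = 2EA, so 2EA = 2ρxA/ε₀ ⇒ E = |ρ|x/ε₀.
E = (1.29e-3)(0.00903)/(8.85×10^-12) = 1.32×10^6 N/C.

E = 1.32×10^6 N/C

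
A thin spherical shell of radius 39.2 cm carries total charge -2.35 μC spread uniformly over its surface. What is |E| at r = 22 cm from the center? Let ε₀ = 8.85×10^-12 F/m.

|E| = 0 V/m

Take a concentric spherical Gaussian surface of radius r = 22 cm (inside the shell, r < 39.2 cm).
No charge lies within this surface, so Q_enc = 0 and Gauss's law gives E·4πr² = 0 ⇒ E = 0.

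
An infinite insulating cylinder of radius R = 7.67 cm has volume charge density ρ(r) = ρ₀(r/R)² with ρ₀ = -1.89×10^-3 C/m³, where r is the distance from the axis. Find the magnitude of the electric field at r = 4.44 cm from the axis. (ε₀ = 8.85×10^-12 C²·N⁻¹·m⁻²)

|E| = 7.94×10^5 N/C

Choose a coaxial cylinder of radius r = 4.44 cm (arbitrary length L) as the Gaussian surface (r < R).
λ_enc = ∫₀^r ρ(r')·2πr' dr' = (2πρ₀/R²)·r^4/4 = -1.961×10^-6 C/m.
Gauss's law: E·2πrL = λ_enc L/ε₀.
E = |λ_enc|/(2πε₀r) = (1.961×10^-6)/(2π·8.85×10^-12·0.0444) = 7.94×10^5 N/C.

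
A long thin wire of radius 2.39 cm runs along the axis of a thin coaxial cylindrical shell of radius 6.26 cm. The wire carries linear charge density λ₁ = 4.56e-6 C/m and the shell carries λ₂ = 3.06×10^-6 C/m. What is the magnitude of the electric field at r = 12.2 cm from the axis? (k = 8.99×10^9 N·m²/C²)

E ≈ 1.12×10^6 N/C

By cylindrical symmetry E is radial; use a coaxial Gaussian cylinder of radius 12.2 cm and length L (r > 6.26 cm, enclosing both).
λ_enc = λ₁ + λ₂ = (4.56e-6) + (3.06×10^-6) = 7.62e-6 C/m.
Gauss's law: E·2πrL = λ_enc L/ε₀.
E = 2k|λ_enc|/r = 2(8.99×10^9)(7.62×10^-6)/(0.122) = 1.12×10^6 N/C.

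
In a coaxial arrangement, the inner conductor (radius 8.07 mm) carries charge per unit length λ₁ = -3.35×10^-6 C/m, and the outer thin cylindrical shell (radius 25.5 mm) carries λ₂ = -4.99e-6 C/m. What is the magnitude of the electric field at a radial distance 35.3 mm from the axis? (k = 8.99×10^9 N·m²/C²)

Take a coaxial cylindrical Gaussian surface of radius r = 35.3 mm and length L (r > 25.5 mm, enclosing both).
λ_enc = λ₁ + λ₂ = (-3.35×10^-6) + (-4.99e-6) = -8.34×10^-6 C/m.
Gauss's law: E·2πrL = λ_enc L/ε₀.
E = 2k|λ_enc|/r = 2(8.99×10^9)(8.34×10^-6)/(0.0353) = 4.25×10^6 N/C.

4.25×10^6 V/m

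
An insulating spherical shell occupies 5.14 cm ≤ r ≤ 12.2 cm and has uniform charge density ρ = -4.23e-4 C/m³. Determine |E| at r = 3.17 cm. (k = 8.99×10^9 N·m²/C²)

Use a concentric Gaussian sphere at r = 3.17 cm (r < 5.14 cm, inside the empty cavity).
No charge is enclosed, so by Gauss's law E·4πr² = 0 ⇒ E = 0.

|E| = 0 V/m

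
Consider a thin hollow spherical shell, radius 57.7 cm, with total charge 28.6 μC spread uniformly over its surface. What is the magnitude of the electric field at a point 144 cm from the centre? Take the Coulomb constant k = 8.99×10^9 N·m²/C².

Use a concentric Gaussian sphere at r = 144 cm (r > 57.7 cm).
The entire shell is enclosed: Q_enc = 2.86×10^-5 C.
Gauss's law: E·4πr² = Q_enc/ε₀.
E = k|Q_enc|/r² = (8.99×10^9)(2.86×10^-5)/(1.44)² = 1.24×10^5 N/C.

E = 1.24×10^5 V/m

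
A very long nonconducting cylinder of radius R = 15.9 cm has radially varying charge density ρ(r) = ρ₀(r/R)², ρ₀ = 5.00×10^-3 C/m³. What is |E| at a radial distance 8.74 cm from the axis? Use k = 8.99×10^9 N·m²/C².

By cylindrical symmetry E is radial; use a coaxial Gaussian cylinder of radius 8.74 cm and length L (r < R).
Integrating ρ over the cross-section to radius r: λ_enc = (2πρ₀/R²) ∫₀^r r'^3 dr' = 2πρ₀ r^4/(4·R²) = 1.813e-5 C/m.
Since E is radial and uniform over the curved surface, Φ = E·2πrL = Q_enc/ε₀ = λ_enc L/ε₀.
E = 2k|λ_enc|/r = 2(8.99×10^9)(1.813×10^-5)/(0.0874) = 3.73e6 N/C.

E = 3.73×10^6 N/C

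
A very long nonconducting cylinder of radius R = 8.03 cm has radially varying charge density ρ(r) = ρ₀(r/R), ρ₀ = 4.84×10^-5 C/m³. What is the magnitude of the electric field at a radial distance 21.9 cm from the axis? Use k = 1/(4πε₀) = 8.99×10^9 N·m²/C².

By cylindrical symmetry E is radial; use a coaxial Gaussian cylinder of radius 21.9 cm and length L (r > R, full charge per length enclosed).
λ_enc = 2π ∫₀^R ρ₀(r'/R)^1 r' dr' = 2πρ₀R²/3 = 6.536e-7 C/m.
Since E is radial and uniform over the curved surface, Φ = E·2πrL = Q_enc/ε₀ = λ_enc L/ε₀.
E = 2k|λ_enc|/r = 2(8.99×10^9)(6.536×10^-7)/(0.219) = 5.37×10^4 N/C.

E ≈ 5.37×10^4 N/C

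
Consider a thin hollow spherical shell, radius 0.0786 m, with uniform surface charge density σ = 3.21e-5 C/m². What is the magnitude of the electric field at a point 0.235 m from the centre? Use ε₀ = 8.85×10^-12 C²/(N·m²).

|E| ≈ 4.06e5 N/C

Symmetry ⇒ E = E(r) r̂. Gaussian sphere of radius r = 0.235 m (r > 0.0786 m).
The entire shell is enclosed: Q_enc = σ·4πR² = (3.21×10^-5)·4π·(0.0786)² = 2.492×10^-6 C.
Gauss's law: E·4πr² = Q_enc/ε₀.
E = |Q_enc|/(4πε₀r²) = (2.492e-6)/(4π·8.85×10^-12·(0.235)²) = 4.06e5 N/C.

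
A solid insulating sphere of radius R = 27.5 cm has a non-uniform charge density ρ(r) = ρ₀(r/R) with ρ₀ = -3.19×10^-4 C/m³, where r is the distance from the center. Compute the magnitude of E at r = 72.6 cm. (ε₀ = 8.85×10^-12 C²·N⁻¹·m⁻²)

E ≈ 3.56e5 N/C

Symmetry ⇒ E = E(r) r̂. Gaussian sphere of radius r = 72.6 cm (r > R, all charge enclosed).
Q_enc = 4π ∫₀^R ρ₀(r'/R)^1 r'² dr' = 4πρ₀R³/4 = -2.084×10^-5 C.
Since E is radial and uniform over the Gaussian sphere, Φ = E·4πr² = Q_enc/ε₀.
E = |Q_enc|/(4πε₀r²) = (2.084×10^-5)/(4π·8.85×10^-12·(0.726)²) = 3.56×10^5 N/C.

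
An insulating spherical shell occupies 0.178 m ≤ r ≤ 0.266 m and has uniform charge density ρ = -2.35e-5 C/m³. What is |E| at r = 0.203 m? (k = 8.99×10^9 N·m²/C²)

Take a concentric spherical Gaussian surface of radius r = 0.203 m (within the shell material, 0.178 m < r < 0.266 m).
Enclosed charge is the volume from a to r: Q_enc = (4π/3)ρ(r³ − a³) = -2.683×10^-7 C.
Since E is radial and uniform over the Gaussian sphere, Φ = E·4πr² = Q_enc/ε₀.
E = k|Q_enc|/r² = (8.99×10^9)(2.683e-7)/(0.203)² = 5.85×10^4 N/C.

E = 5.85×10^4 N/C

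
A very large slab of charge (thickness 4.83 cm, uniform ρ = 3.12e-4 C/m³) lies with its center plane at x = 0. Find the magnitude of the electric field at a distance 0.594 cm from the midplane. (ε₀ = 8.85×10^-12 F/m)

E ≈ 2.09×10^5 V/m

By symmetry E is perpendicular to the slab. A Gaussian pillbox from −0.594 cm to +0.594 cm (face area A) lies entirely within the slab.
Q_enc = ρ·(2x)·A and flux = 2EA, so 2EA = 2ρxA/ε₀ ⇒ E = |ρ|x/ε₀.
E = (3.12×10^-4)(0.00594)/(8.85×10^-12) = 2.09×10^5 N/C.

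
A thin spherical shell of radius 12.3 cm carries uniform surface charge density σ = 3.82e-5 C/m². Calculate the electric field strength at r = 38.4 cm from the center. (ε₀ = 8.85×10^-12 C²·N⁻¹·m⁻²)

|E| = 4.43e5 N/C

Use a concentric Gaussian sphere at r = 38.4 cm (r > 12.3 cm).
The entire shell is enclosed: Q_enc = σ·4πR² = (3.82×10^-5)·4π·(0.123)² = 7.262×10^-6 C.
Gauss's law: E·4πr² = Q_enc/ε₀.
E = |Q_enc|/(4πε₀r²) = (7.262×10^-6)/(4π·8.85×10^-12·(0.384)²) = 4.43e5 N/C.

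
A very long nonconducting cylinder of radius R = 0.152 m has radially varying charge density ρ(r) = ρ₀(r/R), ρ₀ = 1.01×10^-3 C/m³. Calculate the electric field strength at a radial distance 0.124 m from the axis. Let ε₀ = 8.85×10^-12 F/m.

Take a coaxial cylindrical Gaussian surface of radius r = 0.124 m and length L (r < R).
Integrating ρ over the cross-section to radius r: λ_enc = (2πρ₀/R) ∫₀^r r'^2 dr' = 2πρ₀ r^3/(3·R) = 2.653×10^-5 C/m.
Applying ∮E·dA = Q_enc/ε₀ with the end caps contributing no flux:
E = |λ_enc|/(2πε₀r) = (2.653×10^-5)/(2π·8.85×10^-12·0.124) = 3.85×10^6 N/C.

3.85×10^6 V/m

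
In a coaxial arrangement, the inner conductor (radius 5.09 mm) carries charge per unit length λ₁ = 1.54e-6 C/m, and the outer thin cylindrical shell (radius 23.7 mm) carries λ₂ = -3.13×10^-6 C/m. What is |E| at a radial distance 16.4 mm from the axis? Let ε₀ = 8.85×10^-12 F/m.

|E| = 1.69×10^6 N/C

By cylindrical symmetry E is radial; use a coaxial Gaussian cylinder of radius 16.4 mm and length L (between the conductors, 5.09 mm < r < 23.7 mm).
Only the inner wire is enclosed; the outer shell contributes nothing inside itself. λ_enc = λ₁ = 1.54×10^-6 C/m.
Since E is radial and uniform over the curved surface, Φ = E·2πrL = Q_enc/ε₀ = λ_enc L/ε₀.
E = |λ_enc|/(2πε₀r) = (1.54×10^-6)/(2π·8.85×10^-12·0.0164) = 1.69×10^6 N/C.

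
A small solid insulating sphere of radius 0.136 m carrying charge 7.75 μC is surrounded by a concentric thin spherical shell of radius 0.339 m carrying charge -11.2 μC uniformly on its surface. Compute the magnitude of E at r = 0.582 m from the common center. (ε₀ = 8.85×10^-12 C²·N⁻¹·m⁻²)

|E| ≈ 9.16×10^4 N/C

Use a concentric Gaussian sphere at r = 0.582 m (r > 0.339 m, enclosing both).
Q_enc = (7.75 μC) + (-11.2 μC) = -3.45×10^-6 C.
By Gauss's law, ∮E·dA = E·4πr² = Q_enc/ε₀.
E = |Q_enc|/(4πε₀r²) = (3.45×10^-6)/(4π·8.85×10^-12·(0.582)²) = 9.16×10^4 N/C.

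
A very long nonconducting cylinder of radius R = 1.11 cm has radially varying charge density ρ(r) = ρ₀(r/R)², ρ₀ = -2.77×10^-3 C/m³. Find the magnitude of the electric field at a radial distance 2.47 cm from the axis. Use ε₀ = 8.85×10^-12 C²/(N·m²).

Coaxial Gaussian cylinder, radius r = 2.47 cm, length L (r > R, full charge per length enclosed).
λ_enc = 2π ∫₀^R ρ₀(r'/R)^2 r' dr' = 2πρ₀R²/4 = -5.361×10^-7 C/m.
Applying ∮E·dA = Q_enc/ε₀ with the end caps contributing no flux:
E = |λ_enc|/(2πε₀r) = (5.361×10^-7)/(2π·8.85×10^-12·0.0247) = 3.90×10^5 N/C.

|E| ≈ 3.90×10^5 N/C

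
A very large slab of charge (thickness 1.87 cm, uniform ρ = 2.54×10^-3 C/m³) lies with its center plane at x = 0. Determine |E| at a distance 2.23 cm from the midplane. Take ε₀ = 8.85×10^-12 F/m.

E ≈ 2.68×10^6 N/C

The point |x| = 2.23 cm lies outside the slab (half-thickness 0.00935 m). A symmetric pillbox spanning the full slab encloses Q_enc = ρ·d·A.
Flux = 2EA ⇒ E = |ρ|d/(2ε₀), independent of distance outside.
E = (2.54×10^-3)(0.0187)/(2·8.85×10^-12) = 2.68e6 N/C.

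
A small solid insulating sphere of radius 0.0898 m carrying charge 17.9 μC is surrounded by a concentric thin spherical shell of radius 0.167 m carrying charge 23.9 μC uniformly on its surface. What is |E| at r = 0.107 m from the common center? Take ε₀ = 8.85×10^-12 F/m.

Take a concentric spherical Gaussian surface of radius r = 0.107 m (between the bodies, 0.0898 m < r < 0.167 m).
The shell at 0.167 m lies outside the Gaussian surface, so Q_enc = 17.9 μC = 1.79e-5 C.
Gauss's law: E·4πr² = Q_enc/ε₀.
E = |Q_enc|/(4πε₀r²) = (1.79×10^-5)/(4π·8.85×10^-12·(0.107)²) = 1.41×10^7 N/C.

E ≈ 1.41×10^7 V/m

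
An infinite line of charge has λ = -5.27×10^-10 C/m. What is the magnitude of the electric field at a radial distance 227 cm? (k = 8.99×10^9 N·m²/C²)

Choose a coaxial cylinder of radius r = 227 cm (arbitrary length L) as the Gaussian surface.
Q_enc = λL, so λ_enc = -5.27e-10 C/m.
Since E is radial and uniform over the curved surface, Φ = E·2πrL = Q_enc/ε₀ = λ_enc L/ε₀.
E = 2k|λ_enc|/r = 2(8.99×10^9)(5.27×10^-10)/(2.27) = 4.17 N/C.

E ≈ 4.17 N/C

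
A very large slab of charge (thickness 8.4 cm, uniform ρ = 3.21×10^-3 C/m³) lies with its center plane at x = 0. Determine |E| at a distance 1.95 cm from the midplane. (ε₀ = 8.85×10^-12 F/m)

By symmetry E is perpendicular to the slab. A Gaussian pillbox from −1.95 cm to +1.95 cm (face area A) lies entirely within the slab.
Q_enc = ρ·(2x)·A and flux = 2EA, so 2EA = 2ρxA/ε₀ ⇒ E = |ρ|x/ε₀.
E = (3.21e-3)(0.0195)/(8.85×10^-12) = 7.07×10^6 N/C.

|E| = 7.07×10^6 N/C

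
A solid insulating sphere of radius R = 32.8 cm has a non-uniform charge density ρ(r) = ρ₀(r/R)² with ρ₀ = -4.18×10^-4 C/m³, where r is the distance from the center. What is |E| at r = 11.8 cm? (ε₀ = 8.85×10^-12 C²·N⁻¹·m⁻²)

E = 1.44×10^5 N/C

Take a concentric spherical Gaussian surface of radius r = 11.8 cm (r < R).
Integrate the density: Q_enc = 4π ∫₀^r ρ₀(r'/R)^2 r'² dr' = 4πρ₀ r^5/(5·R²) = -2.234×10^-7 C.
Since E is radial and uniform over the Gaussian sphere, Φ = E·4πr² = Q_enc/ε₀.
E = |Q_enc|/(4πε₀r²) = (2.234×10^-7)/(4π·8.85×10^-12·(0.118)²) = 1.44×10^5 N/C.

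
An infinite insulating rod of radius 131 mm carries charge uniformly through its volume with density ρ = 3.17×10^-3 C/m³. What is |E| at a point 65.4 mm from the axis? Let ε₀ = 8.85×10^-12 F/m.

1.17e7 N/C

Take a coaxial cylindrical Gaussian surface of radius r = 65.4 mm and length L (r < R).
Charge inside radius r per length L is ρ·πr²·L, so λ_enc = ρπr² = 4.26e-5 C/m.
Since E is radial and uniform over the curved surface, Φ = E·2πrL = Q_enc/ε₀ = λ_enc L/ε₀.
E = |λ_enc|/(2πε₀r) = (4.26×10^-5)/(2π·8.85×10^-12·0.0654) = 1.17e7 N/C.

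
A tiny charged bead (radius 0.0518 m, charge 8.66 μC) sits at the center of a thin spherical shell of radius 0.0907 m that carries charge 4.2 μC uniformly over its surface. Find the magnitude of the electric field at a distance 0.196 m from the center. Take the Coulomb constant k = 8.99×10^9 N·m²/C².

By spherical symmetry E is radial; choose a Gaussian sphere of radius r = 0.196 m (r > 0.0907 m, enclosing both).
Q_enc = (8.66 μC) + (4.2 μC) = 1.286×10^-5 C.
Since E is radial and uniform over the Gaussian sphere, Φ = E·4πr² = Q_enc/ε₀.
E = k|Q_enc|/r² = (8.99×10^9)(1.286e-5)/(0.196)² = 3.01×10^6 N/C.

|E| ≈ 3.01e6 N/C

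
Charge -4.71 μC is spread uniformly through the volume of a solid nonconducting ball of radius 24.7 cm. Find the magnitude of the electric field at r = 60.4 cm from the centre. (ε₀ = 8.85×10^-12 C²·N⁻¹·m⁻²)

|E| ≈ 1.16×10^5 N/C

By spherical symmetry E is radial; choose a Gaussian sphere of radius r = 60.4 cm (r > R, so the entire charge is enclosed).
Q_enc = -4.71 μC = -4.71×10^-6 C.
Applying ∮E·dA = Q_enc/ε₀ with Φ = E(4πr²):
E = |Q_enc|/(4πε₀r²) = (4.71×10^-6)/(4π·8.85×10^-12·(0.604)²) = 1.16e5 N/C.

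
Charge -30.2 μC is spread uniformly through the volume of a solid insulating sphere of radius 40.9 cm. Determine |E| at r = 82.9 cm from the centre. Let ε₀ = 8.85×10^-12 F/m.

By spherical symmetry E is radial; choose a Gaussian sphere of radius r = 82.9 cm (r > R, so the entire charge is enclosed).
Q_enc = -30.2 μC = -3.02×10^-5 C.
Gauss's law: E·4πr² = Q_enc/ε₀.
E = |Q_enc|/(4πε₀r²) = (3.02×10^-5)/(4π·8.85×10^-12·(0.829)²) = 3.95×10^5 N/C.

E ≈ 3.95e5 V/m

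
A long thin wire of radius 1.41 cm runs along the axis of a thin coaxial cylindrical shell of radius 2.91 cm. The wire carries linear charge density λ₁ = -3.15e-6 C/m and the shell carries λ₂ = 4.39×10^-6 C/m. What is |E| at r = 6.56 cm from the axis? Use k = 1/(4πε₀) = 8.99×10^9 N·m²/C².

3.40×10^5 V/m

Coaxial Gaussian cylinder, radius r = 6.56 cm, length L (r > 2.91 cm, enclosing both).
λ_enc = λ₁ + λ₂ = (-3.15e-6) + (4.39e-6) = 1.24×10^-6 C/m.
Gauss's law: E·2πrL = λ_enc L/ε₀.
E = 2k|λ_enc|/r = 2(8.99×10^9)(1.24e-6)/(0.0656) = 3.40e5 N/C.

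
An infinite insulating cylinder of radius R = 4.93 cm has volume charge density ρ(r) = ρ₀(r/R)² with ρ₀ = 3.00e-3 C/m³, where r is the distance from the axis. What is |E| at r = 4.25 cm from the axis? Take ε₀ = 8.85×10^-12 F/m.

Coaxial Gaussian cylinder, radius r = 4.25 cm, length L (r < R).
λ_enc = ∫₀^r ρ(r')·2πr' dr' = (2πρ₀/R²)·r^4/4 = 6.326×10^-6 C/m.
Gauss's law: E·2πrL = λ_enc L/ε₀.
E = |λ_enc|/(2πε₀r) = (6.326×10^-6)/(2π·8.85×10^-12·0.0425) = 2.68e6 N/C.

|E| ≈ 2.68e6 V/m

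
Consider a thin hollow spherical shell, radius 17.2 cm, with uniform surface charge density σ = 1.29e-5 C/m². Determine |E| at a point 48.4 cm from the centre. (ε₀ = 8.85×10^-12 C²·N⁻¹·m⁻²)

|E| ≈ 1.84×10^5 N/C

By spherical symmetry E is radial; choose a Gaussian sphere of radius r = 48.4 cm (r > 17.2 cm).
The entire shell is enclosed: Q_enc = σ·4πR² = (1.29×10^-5)·4π·(0.172)² = 4.796×10^-6 C.
Gauss's law: E·4πr² = Q_enc/ε₀.
E = |Q_enc|/(4πε₀r²) = (4.796×10^-6)/(4π·8.85×10^-12·(0.484)²) = 1.84e5 N/C.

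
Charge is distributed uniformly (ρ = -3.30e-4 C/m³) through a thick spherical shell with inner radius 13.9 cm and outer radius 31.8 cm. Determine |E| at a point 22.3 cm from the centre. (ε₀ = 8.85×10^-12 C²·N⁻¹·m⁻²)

2.10×10^6 V/m

Take a concentric spherical Gaussian surface of radius r = 22.3 cm (within the shell material, 13.9 cm < r < 31.8 cm).
Enclosed charge is the volume from a to r: Q_enc = (4π/3)ρ(r³ − a³) = -1.162e-5 C.
Gauss's law: E·4πr² = Q_enc/ε₀.
E = |Q_enc|/(4πε₀r²) = (1.162e-5)/(4π·8.85×10^-12·(0.223)²) = 2.10e6 N/C.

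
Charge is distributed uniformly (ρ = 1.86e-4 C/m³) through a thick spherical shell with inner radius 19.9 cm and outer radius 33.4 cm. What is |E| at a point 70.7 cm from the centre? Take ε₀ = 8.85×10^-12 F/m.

4.12×10^5 V/m

By spherical symmetry E is radial; choose a Gaussian sphere of radius r = 70.7 cm (r > 33.4 cm, enclosing the whole shell).
Q_enc = ρ·(4π/3)(b³ − a³) = (1.86×10^-4)·(4π/3)·((0.334)³ − (0.199)³) = 2.289e-5 C.
Since E is radial and uniform over the Gaussian sphere, Φ = E·4πr² = Q_enc/ε₀.
E = |Q_enc|/(4πε₀r²) = (2.289e-5)/(4π·8.85×10^-12·(0.707)²) = 4.12e5 N/C.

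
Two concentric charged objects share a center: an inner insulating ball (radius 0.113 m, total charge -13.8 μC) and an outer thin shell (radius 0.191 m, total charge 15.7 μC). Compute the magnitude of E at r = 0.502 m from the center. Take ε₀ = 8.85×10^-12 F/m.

Symmetry ⇒ E = E(r) r̂. Gaussian sphere of radius r = 0.502 m (r > 0.191 m, enclosing both).
Q_enc = (-13.8 μC) + (15.7 μC) = 1.90×10^-6 C.
Since E is radial and uniform over the Gaussian sphere, Φ = E·4πr² = Q_enc/ε₀.
E = |Q_enc|/(4πε₀r²) = (1.90×10^-6)/(4π·8.85×10^-12·(0.502)²) = 6.78×10^4 N/C.

|E| = 6.78×10^4 N/C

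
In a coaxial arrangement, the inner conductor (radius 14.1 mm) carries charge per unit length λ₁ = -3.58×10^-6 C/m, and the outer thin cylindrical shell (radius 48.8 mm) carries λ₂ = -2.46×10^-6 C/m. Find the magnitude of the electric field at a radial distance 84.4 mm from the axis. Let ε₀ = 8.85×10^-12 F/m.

Coaxial Gaussian cylinder, radius r = 84.4 mm, length L (r > 48.8 mm, enclosing both).
λ_enc = λ₁ + λ₂ = (-3.58×10^-6) + (-2.46×10^-6) = -6.04×10^-6 C/m.
Applying ∮E·dA = Q_enc/ε₀ with the end caps contributing no flux:
E = |λ_enc|/(2πε₀r) = (6.04×10^-6)/(2π·8.85×10^-12·0.0844) = 1.29×10^6 N/C.

1.29×10^6 N/C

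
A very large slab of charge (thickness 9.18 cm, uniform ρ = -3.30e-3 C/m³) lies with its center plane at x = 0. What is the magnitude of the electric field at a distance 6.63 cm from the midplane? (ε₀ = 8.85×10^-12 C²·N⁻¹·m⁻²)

The point |x| = 6.63 cm lies outside the slab (half-thickness 0.0459 m). A symmetric pillbox spanning the full slab encloses Q_enc = ρ·d·A.
Flux = 2EA ⇒ E = |ρ|d/(2ε₀), independent of distance outside.
E = (3.30×10^-3)(0.0918)/(2·8.85×10^-12) = 1.71e7 N/C.

E = 1.71e7 N/C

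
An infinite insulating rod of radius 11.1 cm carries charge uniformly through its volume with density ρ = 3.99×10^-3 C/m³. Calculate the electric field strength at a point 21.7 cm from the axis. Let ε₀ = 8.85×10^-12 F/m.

1.28e7 N/C

Take a coaxial cylindrical Gaussian surface of radius r = 21.7 cm and length L (r > 11.1 cm, full cross-section enclosed).
λ_enc = ρ·πR² = (3.99×10^-3)π(0.111)² = 1.544×10^-4 C/m.
Since E is radial and uniform over the curved surface, Φ = E·2πrL = Q_enc/ε₀ = λ_enc L/ε₀.
E = |λ_enc|/(2πε₀r) = (1.544e-4)/(2π·8.85×10^-12·0.217) = 1.28×10^7 N/C.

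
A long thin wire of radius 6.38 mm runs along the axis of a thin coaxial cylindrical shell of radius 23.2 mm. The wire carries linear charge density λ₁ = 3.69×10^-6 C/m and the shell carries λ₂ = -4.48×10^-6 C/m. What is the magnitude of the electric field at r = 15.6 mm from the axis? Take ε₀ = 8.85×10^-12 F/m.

E ≈ 4.25×10^6 N/C

By cylindrical symmetry E is radial; use a coaxial Gaussian cylinder of radius 15.6 mm and length L (between the conductors, 6.38 mm < r < 23.2 mm).
Only the inner wire is enclosed; the outer shell contributes nothing inside itself. λ_enc = λ₁ = 3.69×10^-6 C/m.
Since E is radial and uniform over the curved surface, Φ = E·2πrL = Q_enc/ε₀ = λ_enc L/ε₀.
E = |λ_enc|/(2πε₀r) = (3.69×10^-6)/(2π·8.85×10^-12·0.0156) = 4.25e6 N/C.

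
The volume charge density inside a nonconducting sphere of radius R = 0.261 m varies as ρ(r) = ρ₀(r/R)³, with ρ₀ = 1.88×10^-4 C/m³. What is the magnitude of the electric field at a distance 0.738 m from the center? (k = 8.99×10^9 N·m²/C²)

Use a concentric Gaussian sphere at r = 0.738 m (r > R, all charge enclosed).
Q_enc = 4π ∫₀^R ρ₀(r'/R)^3 r'² dr' = 4πρ₀R³/6 = 7.001×10^-6 C.
Applying ∮E·dA = Q_enc/ε₀ with Φ = E(4πr²):
E = k|Q_enc|/r² = (8.99×10^9)(7.001×10^-6)/(0.738)² = 1.16×10^5 N/C.

1.16×10^5 V/m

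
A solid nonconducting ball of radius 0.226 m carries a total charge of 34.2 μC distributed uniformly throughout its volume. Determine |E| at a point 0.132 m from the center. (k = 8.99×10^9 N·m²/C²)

|E| = 3.52×10^6 N/C

Symmetry ⇒ E = E(r) r̂. Gaussian sphere of radius r = 0.132 m (r < R).
Only the charge within r is enclosed: Q_enc = Q·(r/R)³ = (34.2 μC)·(0.132 m/0.226 m)³ = 6.814e-6 C.
Gauss's law: E·4πr² = Q_enc/ε₀.
E = k|Q_enc|/r² = (8.99×10^9)(6.814×10^-6)/(0.132)² = 3.52e6 N/C.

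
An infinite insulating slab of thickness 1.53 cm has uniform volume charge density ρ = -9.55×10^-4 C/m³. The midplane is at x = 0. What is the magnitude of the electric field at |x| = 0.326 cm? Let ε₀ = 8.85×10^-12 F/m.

By symmetry E is perpendicular to the slab. A Gaussian pillbox from −0.326 cm to +0.326 cm (face area A) lies entirely within the slab.
Q_enc = ρ·(2x)·A and flux = 2EA, so 2EA = 2ρxA/ε₀ ⇒ E = |ρ|x/ε₀.
E = (9.55×10^-4)(0.00326)/(8.85×10^-12) = 3.52×10^5 N/C.

E = 3.52e5 V/m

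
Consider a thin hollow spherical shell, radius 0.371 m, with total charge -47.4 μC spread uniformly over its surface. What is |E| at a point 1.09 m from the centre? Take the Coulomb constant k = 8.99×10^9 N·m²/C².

|E| = 3.59×10^5 N/C

Use a concentric Gaussian sphere at r = 1.09 m (r > 0.371 m).
The entire shell is enclosed: Q_enc = -4.74e-5 C.
Applying ∮E·dA = Q_enc/ε₀ with Φ = E(4πr²):
E = k|Q_enc|/r² = (8.99×10^9)(4.74×10^-5)/(1.09)² = 3.59×10^5 N/C.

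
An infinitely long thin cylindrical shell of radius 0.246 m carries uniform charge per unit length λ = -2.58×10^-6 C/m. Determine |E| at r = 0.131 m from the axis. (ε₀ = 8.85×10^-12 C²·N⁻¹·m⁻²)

E = 0 (no enclosed charge)

By cylindrical symmetry E is radial; use a coaxial Gaussian cylinder of radius 0.131 m and length L (r < 0.246 m, inside the shell).
All the surface charge lies outside this cylinder: Q_enc = 0, hence E = 0.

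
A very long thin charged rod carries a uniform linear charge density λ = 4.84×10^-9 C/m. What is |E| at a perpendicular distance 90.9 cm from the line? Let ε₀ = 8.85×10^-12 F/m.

E ≈ 95.8 N/C

Choose a coaxial cylinder of radius r = 90.9 cm (arbitrary length L) as the Gaussian surface.
Q_enc = λL, so λ_enc = 4.84e-9 C/m.
By Gauss's law (flux through the curved wall only), E·2πrL = λ_enc L/ε₀.
E = |λ_enc|/(2πε₀r) = (4.84×10^-9)/(2π·8.85×10^-12·0.909) = 95.8 N/C.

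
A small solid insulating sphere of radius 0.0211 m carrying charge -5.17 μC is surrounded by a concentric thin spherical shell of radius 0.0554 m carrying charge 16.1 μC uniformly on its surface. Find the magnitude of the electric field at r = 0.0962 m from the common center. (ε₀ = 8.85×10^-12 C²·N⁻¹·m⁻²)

Symmetry ⇒ E = E(r) r̂. Gaussian sphere of radius r = 0.0962 m (r > 0.0554 m, enclosing both).
Q_enc = (-5.17 μC) + (16.1 μC) = 1.093e-5 C.
Since E is radial and uniform over the Gaussian sphere, Φ = E·4πr² = Q_enc/ε₀.
E = |Q_enc|/(4πε₀r²) = (1.093×10^-5)/(4π·8.85×10^-12·(0.0962)²) = 1.06e7 N/C.

1.06×10^7 N/C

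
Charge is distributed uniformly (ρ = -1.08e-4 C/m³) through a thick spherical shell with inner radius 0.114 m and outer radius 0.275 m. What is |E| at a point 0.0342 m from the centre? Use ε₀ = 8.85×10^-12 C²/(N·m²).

By spherical symmetry E is radial; choose a Gaussian sphere of radius r = 0.0342 m (r < 0.114 m, inside the empty cavity).
Q_enc = 0 (all charge lies at larger r); Gauss's law gives E = 0.

E = 0 (no enclosed charge)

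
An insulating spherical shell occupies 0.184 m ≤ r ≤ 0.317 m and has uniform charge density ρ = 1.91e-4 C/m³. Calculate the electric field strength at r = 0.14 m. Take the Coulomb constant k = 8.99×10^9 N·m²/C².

By spherical symmetry E is radial; choose a Gaussian sphere of radius r = 0.14 m (r < 0.184 m, inside the empty cavity).
Q_enc = 0 (all charge lies at larger r); Gauss's law gives E = 0.

E = 0 (no enclosed charge)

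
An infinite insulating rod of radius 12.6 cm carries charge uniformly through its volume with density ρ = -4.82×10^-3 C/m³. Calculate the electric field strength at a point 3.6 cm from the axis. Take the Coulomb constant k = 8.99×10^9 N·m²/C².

|E| = 9.80×10^6 N/C

By cylindrical symmetry E is radial; use a coaxial Gaussian cylinder of radius 3.6 cm and length L (r < R).
Enclosed charge per unit length: λ_enc = ρ·πr² = (-4.82e-3)π(0.036)² = -1.962×10^-5 C/m.
Gauss's law: E·2πrL = λ_enc L/ε₀.
E = 2k|λ_enc|/r = 2(8.99×10^9)(1.962e-5)/(0.036) = 9.80×10^6 N/C.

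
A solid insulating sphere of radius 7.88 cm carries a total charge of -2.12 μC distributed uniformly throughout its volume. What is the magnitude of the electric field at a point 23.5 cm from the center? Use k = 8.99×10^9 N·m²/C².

|E| = 3.45×10^5 N/C

Take a concentric spherical Gaussian surface of radius r = 23.5 cm (r > R, so the entire charge is enclosed).
Q_enc = -2.12 μC = -2.12×10^-6 C.
Applying ∮E·dA = Q_enc/ε₀ with Φ = E(4πr²):
E = k|Q_enc|/r² = (8.99×10^9)(2.12e-6)/(0.235)² = 3.45×10^5 N/C.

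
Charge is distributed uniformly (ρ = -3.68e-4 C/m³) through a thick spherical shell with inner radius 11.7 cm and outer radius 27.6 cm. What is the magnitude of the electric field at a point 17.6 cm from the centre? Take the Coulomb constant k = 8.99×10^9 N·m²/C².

Symmetry ⇒ E = E(r) r̂. Gaussian sphere of radius r = 17.6 cm (within the shell material, 11.7 cm < r < 27.6 cm).
Only the shell between 11.7 cm and r is enclosed: Q_enc = ρ·(4π/3)(r³ − a³) = (-3.68×10^-4)·(4π/3)·((0.176)³ − (0.117)³) = -5.935×10^-6 C.
Gauss's law: E·4πr² = Q_enc/ε₀.
E = k|Q_enc|/r² = (8.99×10^9)(5.935×10^-6)/(0.176)² = 1.72×10^6 N/C.

1.72×10^6 N/C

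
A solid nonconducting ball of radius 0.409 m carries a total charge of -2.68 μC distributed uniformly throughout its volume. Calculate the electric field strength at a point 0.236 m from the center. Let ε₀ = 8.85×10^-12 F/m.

E = 8.31e4 N/C

Symmetry ⇒ E = E(r) r̂. Gaussian sphere of radius r = 0.236 m (r < R).
Only the charge within r is enclosed: Q_enc = Q·(r/R)³ = (-2.68 μC)·(0.236 m/0.409 m)³ = -5.149×10^-7 C.
Since E is radial and uniform over the Gaussian sphere, Φ = E·4πr² = Q_enc/ε₀.
E = |Q_enc|/(4πε₀r²) = (5.149e-7)/(4π·8.85×10^-12·(0.236)²) = 8.31×10^4 N/C.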